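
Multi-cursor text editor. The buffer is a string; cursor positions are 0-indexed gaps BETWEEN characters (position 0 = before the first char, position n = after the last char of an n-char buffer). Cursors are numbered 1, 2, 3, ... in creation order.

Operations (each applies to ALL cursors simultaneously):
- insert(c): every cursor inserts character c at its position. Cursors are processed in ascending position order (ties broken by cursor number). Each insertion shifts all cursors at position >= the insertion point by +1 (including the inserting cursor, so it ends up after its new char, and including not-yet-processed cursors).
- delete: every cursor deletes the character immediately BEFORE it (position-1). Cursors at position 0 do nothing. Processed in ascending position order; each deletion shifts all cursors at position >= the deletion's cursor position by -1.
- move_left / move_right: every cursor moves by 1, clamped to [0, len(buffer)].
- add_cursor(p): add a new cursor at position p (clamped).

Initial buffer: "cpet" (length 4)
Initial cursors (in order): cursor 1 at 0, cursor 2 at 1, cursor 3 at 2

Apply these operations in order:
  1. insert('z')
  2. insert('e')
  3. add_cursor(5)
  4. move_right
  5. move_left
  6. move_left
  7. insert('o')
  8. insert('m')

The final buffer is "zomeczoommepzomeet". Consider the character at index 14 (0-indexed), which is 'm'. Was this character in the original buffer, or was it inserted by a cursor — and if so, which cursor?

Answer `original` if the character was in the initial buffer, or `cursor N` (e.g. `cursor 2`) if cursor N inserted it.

After op 1 (insert('z')): buffer="zczpzet" (len 7), cursors c1@1 c2@3 c3@5, authorship 1.2.3..
After op 2 (insert('e')): buffer="zeczepzeet" (len 10), cursors c1@2 c2@5 c3@8, authorship 11.22.33..
After op 3 (add_cursor(5)): buffer="zeczepzeet" (len 10), cursors c1@2 c2@5 c4@5 c3@8, authorship 11.22.33..
After op 4 (move_right): buffer="zeczepzeet" (len 10), cursors c1@3 c2@6 c4@6 c3@9, authorship 11.22.33..
After op 5 (move_left): buffer="zeczepzeet" (len 10), cursors c1@2 c2@5 c4@5 c3@8, authorship 11.22.33..
After op 6 (move_left): buffer="zeczepzeet" (len 10), cursors c1@1 c2@4 c4@4 c3@7, authorship 11.22.33..
After op 7 (insert('o')): buffer="zoeczooepzoeet" (len 14), cursors c1@2 c2@7 c4@7 c3@11, authorship 111.2242.333..
After op 8 (insert('m')): buffer="zomeczoommepzomeet" (len 18), cursors c1@3 c2@10 c4@10 c3@15, authorship 1111.224242.3333..
Authorship (.=original, N=cursor N): 1 1 1 1 . 2 2 4 2 4 2 . 3 3 3 3 . .
Index 14: author = 3

Answer: cursor 3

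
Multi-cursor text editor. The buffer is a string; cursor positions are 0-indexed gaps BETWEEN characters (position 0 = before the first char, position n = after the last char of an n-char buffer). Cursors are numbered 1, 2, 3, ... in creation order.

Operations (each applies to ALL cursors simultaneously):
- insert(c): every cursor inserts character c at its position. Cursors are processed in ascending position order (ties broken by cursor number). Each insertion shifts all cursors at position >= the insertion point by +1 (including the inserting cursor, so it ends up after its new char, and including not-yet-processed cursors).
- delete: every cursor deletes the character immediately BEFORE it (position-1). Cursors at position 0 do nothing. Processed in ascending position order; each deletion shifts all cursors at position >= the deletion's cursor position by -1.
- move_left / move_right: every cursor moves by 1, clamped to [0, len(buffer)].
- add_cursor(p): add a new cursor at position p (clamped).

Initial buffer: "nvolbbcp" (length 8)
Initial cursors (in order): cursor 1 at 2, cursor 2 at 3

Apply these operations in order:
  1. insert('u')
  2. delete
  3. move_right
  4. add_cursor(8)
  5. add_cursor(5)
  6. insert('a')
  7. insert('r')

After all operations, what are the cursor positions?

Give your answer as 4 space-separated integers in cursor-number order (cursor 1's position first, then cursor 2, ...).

Answer: 5 8 16 11

Derivation:
After op 1 (insert('u')): buffer="nvuoulbbcp" (len 10), cursors c1@3 c2@5, authorship ..1.2.....
After op 2 (delete): buffer="nvolbbcp" (len 8), cursors c1@2 c2@3, authorship ........
After op 3 (move_right): buffer="nvolbbcp" (len 8), cursors c1@3 c2@4, authorship ........
After op 4 (add_cursor(8)): buffer="nvolbbcp" (len 8), cursors c1@3 c2@4 c3@8, authorship ........
After op 5 (add_cursor(5)): buffer="nvolbbcp" (len 8), cursors c1@3 c2@4 c4@5 c3@8, authorship ........
After op 6 (insert('a')): buffer="nvoalababcpa" (len 12), cursors c1@4 c2@6 c4@8 c3@12, authorship ...1.2.4...3
After op 7 (insert('r')): buffer="nvoarlarbarbcpar" (len 16), cursors c1@5 c2@8 c4@11 c3@16, authorship ...11.22.44...33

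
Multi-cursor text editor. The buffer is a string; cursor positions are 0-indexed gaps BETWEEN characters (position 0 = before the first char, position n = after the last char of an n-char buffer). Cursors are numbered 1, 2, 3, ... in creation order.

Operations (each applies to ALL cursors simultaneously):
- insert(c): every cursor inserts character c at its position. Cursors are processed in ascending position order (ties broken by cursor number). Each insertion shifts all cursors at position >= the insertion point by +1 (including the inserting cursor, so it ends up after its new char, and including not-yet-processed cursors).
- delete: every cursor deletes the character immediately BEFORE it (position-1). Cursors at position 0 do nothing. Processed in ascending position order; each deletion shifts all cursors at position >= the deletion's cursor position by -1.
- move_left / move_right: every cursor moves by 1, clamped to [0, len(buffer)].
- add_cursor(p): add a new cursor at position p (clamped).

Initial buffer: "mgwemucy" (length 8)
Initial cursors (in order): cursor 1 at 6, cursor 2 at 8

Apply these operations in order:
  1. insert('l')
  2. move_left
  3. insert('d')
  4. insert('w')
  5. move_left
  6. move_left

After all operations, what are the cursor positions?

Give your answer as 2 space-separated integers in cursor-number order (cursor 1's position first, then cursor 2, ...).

Answer: 6 11

Derivation:
After op 1 (insert('l')): buffer="mgwemulcyl" (len 10), cursors c1@7 c2@10, authorship ......1..2
After op 2 (move_left): buffer="mgwemulcyl" (len 10), cursors c1@6 c2@9, authorship ......1..2
After op 3 (insert('d')): buffer="mgwemudlcydl" (len 12), cursors c1@7 c2@11, authorship ......11..22
After op 4 (insert('w')): buffer="mgwemudwlcydwl" (len 14), cursors c1@8 c2@13, authorship ......111..222
After op 5 (move_left): buffer="mgwemudwlcydwl" (len 14), cursors c1@7 c2@12, authorship ......111..222
After op 6 (move_left): buffer="mgwemudwlcydwl" (len 14), cursors c1@6 c2@11, authorship ......111..222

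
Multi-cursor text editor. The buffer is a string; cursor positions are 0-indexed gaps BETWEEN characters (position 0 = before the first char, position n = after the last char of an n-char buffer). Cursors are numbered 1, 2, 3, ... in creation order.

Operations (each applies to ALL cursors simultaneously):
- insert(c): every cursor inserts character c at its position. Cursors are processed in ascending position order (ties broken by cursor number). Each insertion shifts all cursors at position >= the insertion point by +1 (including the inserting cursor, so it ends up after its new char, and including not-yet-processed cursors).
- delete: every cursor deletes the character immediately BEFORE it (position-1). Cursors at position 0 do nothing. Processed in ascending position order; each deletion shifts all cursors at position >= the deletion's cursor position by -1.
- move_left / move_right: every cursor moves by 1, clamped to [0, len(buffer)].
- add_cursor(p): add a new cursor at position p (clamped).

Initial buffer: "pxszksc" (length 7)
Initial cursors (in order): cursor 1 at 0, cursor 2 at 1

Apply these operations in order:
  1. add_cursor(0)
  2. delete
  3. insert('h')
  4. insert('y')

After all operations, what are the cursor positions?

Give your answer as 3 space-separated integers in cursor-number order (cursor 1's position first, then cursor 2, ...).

Answer: 6 6 6

Derivation:
After op 1 (add_cursor(0)): buffer="pxszksc" (len 7), cursors c1@0 c3@0 c2@1, authorship .......
After op 2 (delete): buffer="xszksc" (len 6), cursors c1@0 c2@0 c3@0, authorship ......
After op 3 (insert('h')): buffer="hhhxszksc" (len 9), cursors c1@3 c2@3 c3@3, authorship 123......
After op 4 (insert('y')): buffer="hhhyyyxszksc" (len 12), cursors c1@6 c2@6 c3@6, authorship 123123......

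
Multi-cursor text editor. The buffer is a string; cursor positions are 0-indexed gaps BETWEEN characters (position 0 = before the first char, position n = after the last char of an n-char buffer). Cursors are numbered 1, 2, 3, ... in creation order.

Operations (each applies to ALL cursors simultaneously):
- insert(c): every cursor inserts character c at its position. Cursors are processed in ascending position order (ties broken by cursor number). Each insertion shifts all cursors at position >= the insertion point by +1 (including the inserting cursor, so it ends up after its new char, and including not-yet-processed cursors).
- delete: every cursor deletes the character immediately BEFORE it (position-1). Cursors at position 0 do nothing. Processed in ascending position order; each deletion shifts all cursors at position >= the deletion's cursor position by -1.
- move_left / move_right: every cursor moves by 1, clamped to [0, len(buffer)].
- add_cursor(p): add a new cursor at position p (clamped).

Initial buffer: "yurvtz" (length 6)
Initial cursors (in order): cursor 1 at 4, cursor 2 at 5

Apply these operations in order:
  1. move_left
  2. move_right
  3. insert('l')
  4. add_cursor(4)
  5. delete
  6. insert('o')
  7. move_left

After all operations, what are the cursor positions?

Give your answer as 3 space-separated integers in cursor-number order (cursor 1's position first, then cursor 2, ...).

After op 1 (move_left): buffer="yurvtz" (len 6), cursors c1@3 c2@4, authorship ......
After op 2 (move_right): buffer="yurvtz" (len 6), cursors c1@4 c2@5, authorship ......
After op 3 (insert('l')): buffer="yurvltlz" (len 8), cursors c1@5 c2@7, authorship ....1.2.
After op 4 (add_cursor(4)): buffer="yurvltlz" (len 8), cursors c3@4 c1@5 c2@7, authorship ....1.2.
After op 5 (delete): buffer="yurtz" (len 5), cursors c1@3 c3@3 c2@4, authorship .....
After op 6 (insert('o')): buffer="yurootoz" (len 8), cursors c1@5 c3@5 c2@7, authorship ...13.2.
After op 7 (move_left): buffer="yurootoz" (len 8), cursors c1@4 c3@4 c2@6, authorship ...13.2.

Answer: 4 6 4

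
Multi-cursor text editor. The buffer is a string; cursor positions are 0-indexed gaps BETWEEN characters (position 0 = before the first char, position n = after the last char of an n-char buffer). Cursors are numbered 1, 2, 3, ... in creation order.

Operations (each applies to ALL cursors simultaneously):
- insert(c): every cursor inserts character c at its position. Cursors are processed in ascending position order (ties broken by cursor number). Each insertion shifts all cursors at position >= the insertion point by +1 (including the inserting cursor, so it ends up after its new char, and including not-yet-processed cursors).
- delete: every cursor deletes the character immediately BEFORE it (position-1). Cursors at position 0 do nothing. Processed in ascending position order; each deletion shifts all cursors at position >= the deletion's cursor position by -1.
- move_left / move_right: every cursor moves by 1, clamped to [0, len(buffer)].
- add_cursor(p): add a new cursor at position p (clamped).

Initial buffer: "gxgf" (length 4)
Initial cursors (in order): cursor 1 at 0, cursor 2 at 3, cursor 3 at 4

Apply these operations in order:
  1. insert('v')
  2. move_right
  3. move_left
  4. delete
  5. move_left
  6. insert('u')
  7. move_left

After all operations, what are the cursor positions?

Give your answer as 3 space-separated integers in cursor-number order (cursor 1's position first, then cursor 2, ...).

Answer: 0 4 4

Derivation:
After op 1 (insert('v')): buffer="vgxgvfv" (len 7), cursors c1@1 c2@5 c3@7, authorship 1...2.3
After op 2 (move_right): buffer="vgxgvfv" (len 7), cursors c1@2 c2@6 c3@7, authorship 1...2.3
After op 3 (move_left): buffer="vgxgvfv" (len 7), cursors c1@1 c2@5 c3@6, authorship 1...2.3
After op 4 (delete): buffer="gxgv" (len 4), cursors c1@0 c2@3 c3@3, authorship ...3
After op 5 (move_left): buffer="gxgv" (len 4), cursors c1@0 c2@2 c3@2, authorship ...3
After op 6 (insert('u')): buffer="ugxuugv" (len 7), cursors c1@1 c2@5 c3@5, authorship 1..23.3
After op 7 (move_left): buffer="ugxuugv" (len 7), cursors c1@0 c2@4 c3@4, authorship 1..23.3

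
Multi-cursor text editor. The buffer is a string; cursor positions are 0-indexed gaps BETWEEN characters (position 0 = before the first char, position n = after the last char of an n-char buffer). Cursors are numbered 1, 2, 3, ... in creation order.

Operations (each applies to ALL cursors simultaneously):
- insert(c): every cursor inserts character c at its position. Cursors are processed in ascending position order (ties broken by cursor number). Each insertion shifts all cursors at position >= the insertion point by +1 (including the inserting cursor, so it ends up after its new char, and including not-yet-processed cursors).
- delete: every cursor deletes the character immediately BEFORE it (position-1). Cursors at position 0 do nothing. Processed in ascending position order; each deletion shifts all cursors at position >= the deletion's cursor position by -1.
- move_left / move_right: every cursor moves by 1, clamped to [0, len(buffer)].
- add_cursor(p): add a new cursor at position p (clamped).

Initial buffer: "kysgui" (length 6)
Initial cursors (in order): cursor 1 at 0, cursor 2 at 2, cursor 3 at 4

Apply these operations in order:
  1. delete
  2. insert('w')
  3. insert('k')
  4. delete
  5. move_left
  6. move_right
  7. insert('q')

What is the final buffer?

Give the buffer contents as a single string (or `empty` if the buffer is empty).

After op 1 (delete): buffer="ksui" (len 4), cursors c1@0 c2@1 c3@2, authorship ....
After op 2 (insert('w')): buffer="wkwswui" (len 7), cursors c1@1 c2@3 c3@5, authorship 1.2.3..
After op 3 (insert('k')): buffer="wkkwkswkui" (len 10), cursors c1@2 c2@5 c3@8, authorship 11.22.33..
After op 4 (delete): buffer="wkwswui" (len 7), cursors c1@1 c2@3 c3@5, authorship 1.2.3..
After op 5 (move_left): buffer="wkwswui" (len 7), cursors c1@0 c2@2 c3@4, authorship 1.2.3..
After op 6 (move_right): buffer="wkwswui" (len 7), cursors c1@1 c2@3 c3@5, authorship 1.2.3..
After op 7 (insert('q')): buffer="wqkwqswqui" (len 10), cursors c1@2 c2@5 c3@8, authorship 11.22.33..

Answer: wqkwqswqui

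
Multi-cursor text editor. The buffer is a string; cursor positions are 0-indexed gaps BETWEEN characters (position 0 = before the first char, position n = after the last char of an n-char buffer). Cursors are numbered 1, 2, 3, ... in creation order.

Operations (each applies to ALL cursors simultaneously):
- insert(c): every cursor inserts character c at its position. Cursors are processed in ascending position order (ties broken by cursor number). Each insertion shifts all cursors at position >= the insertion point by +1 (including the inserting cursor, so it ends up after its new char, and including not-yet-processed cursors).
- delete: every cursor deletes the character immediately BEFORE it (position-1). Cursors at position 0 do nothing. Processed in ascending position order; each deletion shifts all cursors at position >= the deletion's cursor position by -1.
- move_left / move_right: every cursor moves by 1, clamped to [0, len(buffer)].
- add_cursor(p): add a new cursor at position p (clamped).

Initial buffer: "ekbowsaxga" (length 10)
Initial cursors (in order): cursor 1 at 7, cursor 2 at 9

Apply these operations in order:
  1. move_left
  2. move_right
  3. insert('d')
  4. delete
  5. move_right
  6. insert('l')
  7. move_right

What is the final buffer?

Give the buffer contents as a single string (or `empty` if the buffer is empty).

Answer: ekbowsaxlgal

Derivation:
After op 1 (move_left): buffer="ekbowsaxga" (len 10), cursors c1@6 c2@8, authorship ..........
After op 2 (move_right): buffer="ekbowsaxga" (len 10), cursors c1@7 c2@9, authorship ..........
After op 3 (insert('d')): buffer="ekbowsadxgda" (len 12), cursors c1@8 c2@11, authorship .......1..2.
After op 4 (delete): buffer="ekbowsaxga" (len 10), cursors c1@7 c2@9, authorship ..........
After op 5 (move_right): buffer="ekbowsaxga" (len 10), cursors c1@8 c2@10, authorship ..........
After op 6 (insert('l')): buffer="ekbowsaxlgal" (len 12), cursors c1@9 c2@12, authorship ........1..2
After op 7 (move_right): buffer="ekbowsaxlgal" (len 12), cursors c1@10 c2@12, authorship ........1..2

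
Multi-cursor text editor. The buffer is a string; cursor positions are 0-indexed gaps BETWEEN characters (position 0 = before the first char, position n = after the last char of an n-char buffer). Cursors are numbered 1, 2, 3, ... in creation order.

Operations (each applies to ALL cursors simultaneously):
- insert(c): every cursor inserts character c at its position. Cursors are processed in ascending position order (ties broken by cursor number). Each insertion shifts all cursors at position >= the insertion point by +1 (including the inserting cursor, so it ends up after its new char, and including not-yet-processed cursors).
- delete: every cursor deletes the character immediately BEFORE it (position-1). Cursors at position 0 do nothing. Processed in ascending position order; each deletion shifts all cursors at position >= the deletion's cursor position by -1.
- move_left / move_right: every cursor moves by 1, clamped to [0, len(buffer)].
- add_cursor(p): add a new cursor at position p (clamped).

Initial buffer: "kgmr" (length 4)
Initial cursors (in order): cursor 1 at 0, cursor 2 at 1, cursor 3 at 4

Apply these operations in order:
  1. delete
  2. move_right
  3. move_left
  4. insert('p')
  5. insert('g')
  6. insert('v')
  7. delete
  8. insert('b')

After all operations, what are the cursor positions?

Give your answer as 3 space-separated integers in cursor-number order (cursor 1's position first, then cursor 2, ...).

Answer: 6 6 10

Derivation:
After op 1 (delete): buffer="gm" (len 2), cursors c1@0 c2@0 c3@2, authorship ..
After op 2 (move_right): buffer="gm" (len 2), cursors c1@1 c2@1 c3@2, authorship ..
After op 3 (move_left): buffer="gm" (len 2), cursors c1@0 c2@0 c3@1, authorship ..
After op 4 (insert('p')): buffer="ppgpm" (len 5), cursors c1@2 c2@2 c3@4, authorship 12.3.
After op 5 (insert('g')): buffer="ppgggpgm" (len 8), cursors c1@4 c2@4 c3@7, authorship 1212.33.
After op 6 (insert('v')): buffer="ppggvvgpgvm" (len 11), cursors c1@6 c2@6 c3@10, authorship 121212.333.
After op 7 (delete): buffer="ppgggpgm" (len 8), cursors c1@4 c2@4 c3@7, authorship 1212.33.
After op 8 (insert('b')): buffer="ppggbbgpgbm" (len 11), cursors c1@6 c2@6 c3@10, authorship 121212.333.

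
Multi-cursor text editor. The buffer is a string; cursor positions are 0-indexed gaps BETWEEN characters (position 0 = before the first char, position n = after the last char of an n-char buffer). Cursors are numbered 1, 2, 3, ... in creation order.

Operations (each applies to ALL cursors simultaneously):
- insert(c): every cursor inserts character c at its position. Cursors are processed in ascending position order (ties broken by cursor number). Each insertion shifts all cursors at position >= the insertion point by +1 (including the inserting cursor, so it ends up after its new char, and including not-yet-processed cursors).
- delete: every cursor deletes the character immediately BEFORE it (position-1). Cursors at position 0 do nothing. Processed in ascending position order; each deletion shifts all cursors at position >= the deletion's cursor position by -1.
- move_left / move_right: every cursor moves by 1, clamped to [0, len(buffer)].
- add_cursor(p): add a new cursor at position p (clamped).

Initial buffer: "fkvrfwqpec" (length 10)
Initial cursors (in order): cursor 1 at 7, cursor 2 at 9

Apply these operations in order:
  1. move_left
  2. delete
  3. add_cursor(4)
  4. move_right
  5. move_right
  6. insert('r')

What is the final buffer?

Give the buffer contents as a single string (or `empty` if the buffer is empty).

Answer: fkvrfqrercr

Derivation:
After op 1 (move_left): buffer="fkvrfwqpec" (len 10), cursors c1@6 c2@8, authorship ..........
After op 2 (delete): buffer="fkvrfqec" (len 8), cursors c1@5 c2@6, authorship ........
After op 3 (add_cursor(4)): buffer="fkvrfqec" (len 8), cursors c3@4 c1@5 c2@6, authorship ........
After op 4 (move_right): buffer="fkvrfqec" (len 8), cursors c3@5 c1@6 c2@7, authorship ........
After op 5 (move_right): buffer="fkvrfqec" (len 8), cursors c3@6 c1@7 c2@8, authorship ........
After op 6 (insert('r')): buffer="fkvrfqrercr" (len 11), cursors c3@7 c1@9 c2@11, authorship ......3.1.2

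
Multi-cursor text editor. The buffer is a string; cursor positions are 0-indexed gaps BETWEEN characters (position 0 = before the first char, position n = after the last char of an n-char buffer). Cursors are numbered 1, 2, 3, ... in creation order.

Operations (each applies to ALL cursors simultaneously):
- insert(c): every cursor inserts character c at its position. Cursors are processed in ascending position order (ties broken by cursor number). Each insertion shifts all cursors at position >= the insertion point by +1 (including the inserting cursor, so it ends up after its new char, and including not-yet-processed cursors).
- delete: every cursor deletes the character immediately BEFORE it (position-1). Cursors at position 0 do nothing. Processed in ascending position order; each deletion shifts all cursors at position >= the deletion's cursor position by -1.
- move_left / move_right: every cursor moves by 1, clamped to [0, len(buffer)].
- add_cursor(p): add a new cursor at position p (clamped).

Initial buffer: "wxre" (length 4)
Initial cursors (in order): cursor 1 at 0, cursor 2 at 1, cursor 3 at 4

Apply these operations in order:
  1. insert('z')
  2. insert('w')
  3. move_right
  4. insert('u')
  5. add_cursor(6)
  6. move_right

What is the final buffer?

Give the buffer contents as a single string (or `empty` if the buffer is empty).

After op 1 (insert('z')): buffer="zwzxrez" (len 7), cursors c1@1 c2@3 c3@7, authorship 1.2...3
After op 2 (insert('w')): buffer="zwwzwxrezw" (len 10), cursors c1@2 c2@5 c3@10, authorship 11.22...33
After op 3 (move_right): buffer="zwwzwxrezw" (len 10), cursors c1@3 c2@6 c3@10, authorship 11.22...33
After op 4 (insert('u')): buffer="zwwuzwxurezwu" (len 13), cursors c1@4 c2@8 c3@13, authorship 11.122.2..333
After op 5 (add_cursor(6)): buffer="zwwuzwxurezwu" (len 13), cursors c1@4 c4@6 c2@8 c3@13, authorship 11.122.2..333
After op 6 (move_right): buffer="zwwuzwxurezwu" (len 13), cursors c1@5 c4@7 c2@9 c3@13, authorship 11.122.2..333

Answer: zwwuzwxurezwu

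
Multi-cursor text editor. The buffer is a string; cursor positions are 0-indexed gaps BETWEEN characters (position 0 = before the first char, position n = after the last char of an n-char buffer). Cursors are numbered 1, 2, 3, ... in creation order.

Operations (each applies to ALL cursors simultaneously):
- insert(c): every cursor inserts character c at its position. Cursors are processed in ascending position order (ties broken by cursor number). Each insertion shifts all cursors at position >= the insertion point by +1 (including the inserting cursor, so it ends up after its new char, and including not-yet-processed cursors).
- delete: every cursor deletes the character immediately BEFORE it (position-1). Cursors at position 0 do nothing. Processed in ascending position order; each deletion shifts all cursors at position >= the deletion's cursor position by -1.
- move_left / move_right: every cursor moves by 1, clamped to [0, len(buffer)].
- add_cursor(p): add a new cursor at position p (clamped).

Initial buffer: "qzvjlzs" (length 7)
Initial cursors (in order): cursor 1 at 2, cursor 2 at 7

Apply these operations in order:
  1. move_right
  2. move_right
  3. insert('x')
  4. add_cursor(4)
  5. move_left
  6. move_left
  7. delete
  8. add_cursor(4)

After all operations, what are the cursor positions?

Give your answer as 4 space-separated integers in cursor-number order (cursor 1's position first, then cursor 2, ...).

Answer: 1 4 1 4

Derivation:
After op 1 (move_right): buffer="qzvjlzs" (len 7), cursors c1@3 c2@7, authorship .......
After op 2 (move_right): buffer="qzvjlzs" (len 7), cursors c1@4 c2@7, authorship .......
After op 3 (insert('x')): buffer="qzvjxlzsx" (len 9), cursors c1@5 c2@9, authorship ....1...2
After op 4 (add_cursor(4)): buffer="qzvjxlzsx" (len 9), cursors c3@4 c1@5 c2@9, authorship ....1...2
After op 5 (move_left): buffer="qzvjxlzsx" (len 9), cursors c3@3 c1@4 c2@8, authorship ....1...2
After op 6 (move_left): buffer="qzvjxlzsx" (len 9), cursors c3@2 c1@3 c2@7, authorship ....1...2
After op 7 (delete): buffer="qjxlsx" (len 6), cursors c1@1 c3@1 c2@4, authorship ..1..2
After op 8 (add_cursor(4)): buffer="qjxlsx" (len 6), cursors c1@1 c3@1 c2@4 c4@4, authorship ..1..2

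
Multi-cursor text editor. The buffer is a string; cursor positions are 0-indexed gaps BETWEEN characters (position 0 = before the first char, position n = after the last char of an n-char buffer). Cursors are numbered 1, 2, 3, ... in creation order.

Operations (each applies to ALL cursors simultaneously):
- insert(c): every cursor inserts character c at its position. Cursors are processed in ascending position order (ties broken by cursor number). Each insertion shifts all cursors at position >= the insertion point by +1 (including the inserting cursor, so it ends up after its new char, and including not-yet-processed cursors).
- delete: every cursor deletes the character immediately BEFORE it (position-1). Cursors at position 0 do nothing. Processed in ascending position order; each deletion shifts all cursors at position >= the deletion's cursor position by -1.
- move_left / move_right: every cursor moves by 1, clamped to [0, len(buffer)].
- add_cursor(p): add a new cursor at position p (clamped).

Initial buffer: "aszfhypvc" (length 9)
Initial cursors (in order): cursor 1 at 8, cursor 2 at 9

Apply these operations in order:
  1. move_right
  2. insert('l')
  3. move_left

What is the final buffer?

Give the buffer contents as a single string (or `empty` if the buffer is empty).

Answer: aszfhypvcll

Derivation:
After op 1 (move_right): buffer="aszfhypvc" (len 9), cursors c1@9 c2@9, authorship .........
After op 2 (insert('l')): buffer="aszfhypvcll" (len 11), cursors c1@11 c2@11, authorship .........12
After op 3 (move_left): buffer="aszfhypvcll" (len 11), cursors c1@10 c2@10, authorship .........12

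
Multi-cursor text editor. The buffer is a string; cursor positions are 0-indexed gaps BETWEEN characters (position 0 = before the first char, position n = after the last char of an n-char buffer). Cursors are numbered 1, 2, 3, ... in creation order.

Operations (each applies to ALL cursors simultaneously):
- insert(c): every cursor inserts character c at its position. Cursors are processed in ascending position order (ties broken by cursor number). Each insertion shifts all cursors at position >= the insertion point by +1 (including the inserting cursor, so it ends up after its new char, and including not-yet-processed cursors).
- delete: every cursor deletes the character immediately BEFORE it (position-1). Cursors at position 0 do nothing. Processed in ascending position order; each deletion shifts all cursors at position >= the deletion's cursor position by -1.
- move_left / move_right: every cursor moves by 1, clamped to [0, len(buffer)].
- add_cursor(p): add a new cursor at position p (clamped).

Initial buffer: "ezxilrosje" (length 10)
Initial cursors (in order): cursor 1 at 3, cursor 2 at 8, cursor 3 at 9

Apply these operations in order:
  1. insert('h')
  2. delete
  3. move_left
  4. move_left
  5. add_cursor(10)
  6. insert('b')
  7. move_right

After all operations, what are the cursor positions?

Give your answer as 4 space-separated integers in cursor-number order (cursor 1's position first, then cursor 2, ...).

After op 1 (insert('h')): buffer="ezxhilroshjhe" (len 13), cursors c1@4 c2@10 c3@12, authorship ...1.....2.3.
After op 2 (delete): buffer="ezxilrosje" (len 10), cursors c1@3 c2@8 c3@9, authorship ..........
After op 3 (move_left): buffer="ezxilrosje" (len 10), cursors c1@2 c2@7 c3@8, authorship ..........
After op 4 (move_left): buffer="ezxilrosje" (len 10), cursors c1@1 c2@6 c3@7, authorship ..........
After op 5 (add_cursor(10)): buffer="ezxilrosje" (len 10), cursors c1@1 c2@6 c3@7 c4@10, authorship ..........
After op 6 (insert('b')): buffer="ebzxilrbobsjeb" (len 14), cursors c1@2 c2@8 c3@10 c4@14, authorship .1.....2.3...4
After op 7 (move_right): buffer="ebzxilrbobsjeb" (len 14), cursors c1@3 c2@9 c3@11 c4@14, authorship .1.....2.3...4

Answer: 3 9 11 14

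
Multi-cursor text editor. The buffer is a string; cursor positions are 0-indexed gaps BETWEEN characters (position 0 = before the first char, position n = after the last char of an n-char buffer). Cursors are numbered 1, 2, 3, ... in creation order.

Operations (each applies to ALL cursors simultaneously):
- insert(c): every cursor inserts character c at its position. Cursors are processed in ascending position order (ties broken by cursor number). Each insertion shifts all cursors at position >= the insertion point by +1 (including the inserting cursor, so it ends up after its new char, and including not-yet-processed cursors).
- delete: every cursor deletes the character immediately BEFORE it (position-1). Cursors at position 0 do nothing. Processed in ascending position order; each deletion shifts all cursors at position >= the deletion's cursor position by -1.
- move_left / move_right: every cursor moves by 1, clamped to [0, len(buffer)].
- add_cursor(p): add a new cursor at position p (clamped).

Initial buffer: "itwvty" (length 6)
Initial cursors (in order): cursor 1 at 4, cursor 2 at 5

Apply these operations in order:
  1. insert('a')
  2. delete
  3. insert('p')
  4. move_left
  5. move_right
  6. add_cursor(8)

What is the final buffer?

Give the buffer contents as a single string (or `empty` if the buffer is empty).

After op 1 (insert('a')): buffer="itwvatay" (len 8), cursors c1@5 c2@7, authorship ....1.2.
After op 2 (delete): buffer="itwvty" (len 6), cursors c1@4 c2@5, authorship ......
After op 3 (insert('p')): buffer="itwvptpy" (len 8), cursors c1@5 c2@7, authorship ....1.2.
After op 4 (move_left): buffer="itwvptpy" (len 8), cursors c1@4 c2@6, authorship ....1.2.
After op 5 (move_right): buffer="itwvptpy" (len 8), cursors c1@5 c2@7, authorship ....1.2.
After op 6 (add_cursor(8)): buffer="itwvptpy" (len 8), cursors c1@5 c2@7 c3@8, authorship ....1.2.

Answer: itwvptpy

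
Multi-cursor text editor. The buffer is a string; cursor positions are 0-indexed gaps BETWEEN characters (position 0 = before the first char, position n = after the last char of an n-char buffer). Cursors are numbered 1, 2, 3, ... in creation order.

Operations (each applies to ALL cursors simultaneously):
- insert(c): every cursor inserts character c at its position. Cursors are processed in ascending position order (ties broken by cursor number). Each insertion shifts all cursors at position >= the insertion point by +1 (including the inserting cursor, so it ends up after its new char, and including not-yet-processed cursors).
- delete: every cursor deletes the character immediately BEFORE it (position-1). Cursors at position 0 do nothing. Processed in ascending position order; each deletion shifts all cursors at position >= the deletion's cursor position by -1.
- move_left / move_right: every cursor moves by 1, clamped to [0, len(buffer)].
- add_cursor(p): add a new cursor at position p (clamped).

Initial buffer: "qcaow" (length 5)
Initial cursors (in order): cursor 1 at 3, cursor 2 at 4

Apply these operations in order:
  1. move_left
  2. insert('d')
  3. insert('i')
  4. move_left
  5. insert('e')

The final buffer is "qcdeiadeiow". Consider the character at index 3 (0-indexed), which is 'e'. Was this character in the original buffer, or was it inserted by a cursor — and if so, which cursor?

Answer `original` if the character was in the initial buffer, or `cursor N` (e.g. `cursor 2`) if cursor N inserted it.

After op 1 (move_left): buffer="qcaow" (len 5), cursors c1@2 c2@3, authorship .....
After op 2 (insert('d')): buffer="qcdadow" (len 7), cursors c1@3 c2@5, authorship ..1.2..
After op 3 (insert('i')): buffer="qcdiadiow" (len 9), cursors c1@4 c2@7, authorship ..11.22..
After op 4 (move_left): buffer="qcdiadiow" (len 9), cursors c1@3 c2@6, authorship ..11.22..
After op 5 (insert('e')): buffer="qcdeiadeiow" (len 11), cursors c1@4 c2@8, authorship ..111.222..
Authorship (.=original, N=cursor N): . . 1 1 1 . 2 2 2 . .
Index 3: author = 1

Answer: cursor 1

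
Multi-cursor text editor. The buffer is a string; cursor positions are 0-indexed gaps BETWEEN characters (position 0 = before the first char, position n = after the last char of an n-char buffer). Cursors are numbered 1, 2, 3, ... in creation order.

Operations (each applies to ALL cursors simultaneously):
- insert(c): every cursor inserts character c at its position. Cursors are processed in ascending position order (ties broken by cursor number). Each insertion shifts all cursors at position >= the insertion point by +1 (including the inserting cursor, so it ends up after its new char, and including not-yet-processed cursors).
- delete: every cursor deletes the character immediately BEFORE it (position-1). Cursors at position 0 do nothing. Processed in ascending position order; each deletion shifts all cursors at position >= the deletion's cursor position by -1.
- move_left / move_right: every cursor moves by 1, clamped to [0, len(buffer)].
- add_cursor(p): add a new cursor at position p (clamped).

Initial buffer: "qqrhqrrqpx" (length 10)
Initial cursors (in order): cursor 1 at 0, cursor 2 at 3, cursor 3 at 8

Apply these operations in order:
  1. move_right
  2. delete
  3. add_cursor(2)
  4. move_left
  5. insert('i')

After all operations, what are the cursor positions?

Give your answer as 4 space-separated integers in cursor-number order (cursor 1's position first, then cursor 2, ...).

Answer: 1 4 9 4

Derivation:
After op 1 (move_right): buffer="qqrhqrrqpx" (len 10), cursors c1@1 c2@4 c3@9, authorship ..........
After op 2 (delete): buffer="qrqrrqx" (len 7), cursors c1@0 c2@2 c3@6, authorship .......
After op 3 (add_cursor(2)): buffer="qrqrrqx" (len 7), cursors c1@0 c2@2 c4@2 c3@6, authorship .......
After op 4 (move_left): buffer="qrqrrqx" (len 7), cursors c1@0 c2@1 c4@1 c3@5, authorship .......
After op 5 (insert('i')): buffer="iqiirqrriqx" (len 11), cursors c1@1 c2@4 c4@4 c3@9, authorship 1.24....3..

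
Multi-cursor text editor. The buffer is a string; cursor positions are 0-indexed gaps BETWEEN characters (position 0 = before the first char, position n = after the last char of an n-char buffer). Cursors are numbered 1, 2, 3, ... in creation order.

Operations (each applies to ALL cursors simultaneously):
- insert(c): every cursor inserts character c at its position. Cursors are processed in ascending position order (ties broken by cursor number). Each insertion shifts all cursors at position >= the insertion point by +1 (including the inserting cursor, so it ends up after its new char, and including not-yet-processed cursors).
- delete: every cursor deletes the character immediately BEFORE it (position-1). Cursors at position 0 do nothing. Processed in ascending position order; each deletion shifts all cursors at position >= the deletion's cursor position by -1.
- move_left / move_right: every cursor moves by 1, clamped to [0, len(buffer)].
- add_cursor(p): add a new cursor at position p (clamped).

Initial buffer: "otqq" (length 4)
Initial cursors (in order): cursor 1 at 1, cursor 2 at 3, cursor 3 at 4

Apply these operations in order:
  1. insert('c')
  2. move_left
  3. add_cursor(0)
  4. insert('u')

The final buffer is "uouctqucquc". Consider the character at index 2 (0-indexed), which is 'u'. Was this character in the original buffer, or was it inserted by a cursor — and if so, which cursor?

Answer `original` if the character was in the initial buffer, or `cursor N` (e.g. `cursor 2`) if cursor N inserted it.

After op 1 (insert('c')): buffer="octqcqc" (len 7), cursors c1@2 c2@5 c3@7, authorship .1..2.3
After op 2 (move_left): buffer="octqcqc" (len 7), cursors c1@1 c2@4 c3@6, authorship .1..2.3
After op 3 (add_cursor(0)): buffer="octqcqc" (len 7), cursors c4@0 c1@1 c2@4 c3@6, authorship .1..2.3
After op 4 (insert('u')): buffer="uouctqucquc" (len 11), cursors c4@1 c1@3 c2@7 c3@10, authorship 4.11..22.33
Authorship (.=original, N=cursor N): 4 . 1 1 . . 2 2 . 3 3
Index 2: author = 1

Answer: cursor 1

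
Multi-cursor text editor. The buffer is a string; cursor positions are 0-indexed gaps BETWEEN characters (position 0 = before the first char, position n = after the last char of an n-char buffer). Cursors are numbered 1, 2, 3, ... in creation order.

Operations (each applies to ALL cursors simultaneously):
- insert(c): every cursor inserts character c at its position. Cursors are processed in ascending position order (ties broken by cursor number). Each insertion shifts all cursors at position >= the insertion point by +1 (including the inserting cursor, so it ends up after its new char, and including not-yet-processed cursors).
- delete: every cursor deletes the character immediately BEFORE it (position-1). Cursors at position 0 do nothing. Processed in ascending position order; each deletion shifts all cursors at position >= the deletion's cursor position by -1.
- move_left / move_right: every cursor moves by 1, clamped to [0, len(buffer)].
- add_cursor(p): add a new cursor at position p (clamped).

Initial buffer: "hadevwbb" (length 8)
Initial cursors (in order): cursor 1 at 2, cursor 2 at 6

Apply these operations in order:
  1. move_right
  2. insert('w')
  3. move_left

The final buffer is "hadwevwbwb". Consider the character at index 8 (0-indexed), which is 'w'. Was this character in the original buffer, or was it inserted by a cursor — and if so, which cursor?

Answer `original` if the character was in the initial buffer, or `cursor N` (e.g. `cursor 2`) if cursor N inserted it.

After op 1 (move_right): buffer="hadevwbb" (len 8), cursors c1@3 c2@7, authorship ........
After op 2 (insert('w')): buffer="hadwevwbwb" (len 10), cursors c1@4 c2@9, authorship ...1....2.
After op 3 (move_left): buffer="hadwevwbwb" (len 10), cursors c1@3 c2@8, authorship ...1....2.
Authorship (.=original, N=cursor N): . . . 1 . . . . 2 .
Index 8: author = 2

Answer: cursor 2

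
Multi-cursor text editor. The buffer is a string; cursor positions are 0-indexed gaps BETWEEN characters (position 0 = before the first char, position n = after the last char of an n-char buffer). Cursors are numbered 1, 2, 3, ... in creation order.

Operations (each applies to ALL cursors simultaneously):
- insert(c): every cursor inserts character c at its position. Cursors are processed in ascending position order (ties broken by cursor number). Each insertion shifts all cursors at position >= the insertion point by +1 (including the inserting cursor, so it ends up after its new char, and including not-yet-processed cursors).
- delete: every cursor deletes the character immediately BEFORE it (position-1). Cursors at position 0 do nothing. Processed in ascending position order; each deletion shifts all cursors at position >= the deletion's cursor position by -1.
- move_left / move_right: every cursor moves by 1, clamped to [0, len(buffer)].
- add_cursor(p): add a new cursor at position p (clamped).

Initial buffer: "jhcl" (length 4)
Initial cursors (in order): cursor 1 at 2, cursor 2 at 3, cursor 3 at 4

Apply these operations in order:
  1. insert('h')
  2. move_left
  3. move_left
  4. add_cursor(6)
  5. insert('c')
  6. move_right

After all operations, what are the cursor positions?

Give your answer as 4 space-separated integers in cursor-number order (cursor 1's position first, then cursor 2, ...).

Answer: 3 6 9 11

Derivation:
After op 1 (insert('h')): buffer="jhhchlh" (len 7), cursors c1@3 c2@5 c3@7, authorship ..1.2.3
After op 2 (move_left): buffer="jhhchlh" (len 7), cursors c1@2 c2@4 c3@6, authorship ..1.2.3
After op 3 (move_left): buffer="jhhchlh" (len 7), cursors c1@1 c2@3 c3@5, authorship ..1.2.3
After op 4 (add_cursor(6)): buffer="jhhchlh" (len 7), cursors c1@1 c2@3 c3@5 c4@6, authorship ..1.2.3
After op 5 (insert('c')): buffer="jchhcchclch" (len 11), cursors c1@2 c2@5 c3@8 c4@10, authorship .1.12.23.43
After op 6 (move_right): buffer="jchhcchclch" (len 11), cursors c1@3 c2@6 c3@9 c4@11, authorship .1.12.23.43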